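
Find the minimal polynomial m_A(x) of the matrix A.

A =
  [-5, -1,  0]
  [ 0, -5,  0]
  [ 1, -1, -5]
x^3 + 15*x^2 + 75*x + 125

The characteristic polynomial is χ_A(x) = (x + 5)^3, so the eigenvalues are known. The minimal polynomial is
  m_A(x) = Π_λ (x − λ)^{k_λ}
where k_λ is the size of the *largest* Jordan block for λ (equivalently, the smallest k with (A − λI)^k v = 0 for every generalised eigenvector v of λ).

  λ = -5: largest Jordan block has size 3, contributing (x + 5)^3

So m_A(x) = (x + 5)^3 = x^3 + 15*x^2 + 75*x + 125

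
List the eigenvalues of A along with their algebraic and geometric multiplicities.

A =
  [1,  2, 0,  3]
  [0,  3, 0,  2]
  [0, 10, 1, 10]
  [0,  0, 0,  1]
λ = 1: alg = 3, geom = 2; λ = 3: alg = 1, geom = 1

Step 1 — factor the characteristic polynomial to read off the algebraic multiplicities:
  χ_A(x) = (x - 3)*(x - 1)^3

Step 2 — compute geometric multiplicities via the rank-nullity identity g(λ) = n − rank(A − λI):
  rank(A − (1)·I) = 2, so dim ker(A − (1)·I) = n − 2 = 2
  rank(A − (3)·I) = 3, so dim ker(A − (3)·I) = n − 3 = 1

Summary:
  λ = 1: algebraic multiplicity = 3, geometric multiplicity = 2
  λ = 3: algebraic multiplicity = 1, geometric multiplicity = 1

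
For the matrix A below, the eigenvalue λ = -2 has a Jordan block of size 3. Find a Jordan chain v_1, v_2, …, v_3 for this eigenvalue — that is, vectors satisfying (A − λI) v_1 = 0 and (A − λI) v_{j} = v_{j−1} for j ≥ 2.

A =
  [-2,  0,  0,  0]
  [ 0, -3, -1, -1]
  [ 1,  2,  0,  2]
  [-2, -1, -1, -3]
A Jordan chain for λ = -2 of length 3:
v_1 = (0, 1, -2, 1)ᵀ
v_2 = (0, 0, 1, -2)ᵀ
v_3 = (1, 0, 0, 0)ᵀ

Let N = A − (-2)·I. We want v_3 with N^3 v_3 = 0 but N^2 v_3 ≠ 0; then v_{j-1} := N · v_j for j = 3, …, 2.

Pick v_3 = (1, 0, 0, 0)ᵀ.
Then v_2 = N · v_3 = (0, 0, 1, -2)ᵀ.
Then v_1 = N · v_2 = (0, 1, -2, 1)ᵀ.

Sanity check: (A − (-2)·I) v_1 = (0, 0, 0, 0)ᵀ = 0. ✓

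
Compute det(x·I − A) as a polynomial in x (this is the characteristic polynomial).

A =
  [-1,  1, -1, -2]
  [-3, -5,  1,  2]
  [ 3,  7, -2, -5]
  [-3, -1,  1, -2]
x^4 + 10*x^3 + 33*x^2 + 40*x + 16

Expanding det(x·I − A) (e.g. by cofactor expansion or by noting that A is similar to its Jordan form J, which has the same characteristic polynomial as A) gives
  χ_A(x) = x^4 + 10*x^3 + 33*x^2 + 40*x + 16
which factors as (x + 1)^2*(x + 4)^2. The eigenvalues (with algebraic multiplicities) are λ = -4 with multiplicity 2, λ = -1 with multiplicity 2.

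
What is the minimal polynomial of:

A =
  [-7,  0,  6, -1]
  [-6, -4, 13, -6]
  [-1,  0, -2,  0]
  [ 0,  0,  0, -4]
x^4 + 17*x^3 + 108*x^2 + 304*x + 320

The characteristic polynomial is χ_A(x) = (x + 4)^3*(x + 5), so the eigenvalues are known. The minimal polynomial is
  m_A(x) = Π_λ (x − λ)^{k_λ}
where k_λ is the size of the *largest* Jordan block for λ (equivalently, the smallest k with (A − λI)^k v = 0 for every generalised eigenvector v of λ).

  λ = -5: largest Jordan block has size 1, contributing (x + 5)
  λ = -4: largest Jordan block has size 3, contributing (x + 4)^3

So m_A(x) = (x + 4)^3*(x + 5) = x^4 + 17*x^3 + 108*x^2 + 304*x + 320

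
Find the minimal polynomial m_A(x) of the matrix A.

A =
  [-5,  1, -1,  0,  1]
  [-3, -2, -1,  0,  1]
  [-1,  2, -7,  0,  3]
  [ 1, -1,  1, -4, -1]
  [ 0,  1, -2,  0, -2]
x^3 + 12*x^2 + 48*x + 64

The characteristic polynomial is χ_A(x) = (x + 4)^5, so the eigenvalues are known. The minimal polynomial is
  m_A(x) = Π_λ (x − λ)^{k_λ}
where k_λ is the size of the *largest* Jordan block for λ (equivalently, the smallest k with (A − λI)^k v = 0 for every generalised eigenvector v of λ).

  λ = -4: largest Jordan block has size 3, contributing (x + 4)^3

So m_A(x) = (x + 4)^3 = x^3 + 12*x^2 + 48*x + 64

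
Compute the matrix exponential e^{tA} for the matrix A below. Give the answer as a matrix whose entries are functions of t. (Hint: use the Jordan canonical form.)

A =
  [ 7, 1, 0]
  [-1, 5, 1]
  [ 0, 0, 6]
e^{tA} =
  [t*exp(6*t) + exp(6*t), t*exp(6*t), t^2*exp(6*t)/2]
  [-t*exp(6*t), -t*exp(6*t) + exp(6*t), -t^2*exp(6*t)/2 + t*exp(6*t)]
  [0, 0, exp(6*t)]

Strategy: write A = P · J · P⁻¹ where J is a Jordan canonical form, so e^{tA} = P · e^{tJ} · P⁻¹, and e^{tJ} can be computed block-by-block.

A has Jordan form
J =
  [6, 1, 0]
  [0, 6, 1]
  [0, 0, 6]
(up to reordering of blocks).

Per-block formulas:
  For a 3×3 Jordan block J_3(6): exp(t · J_3(6)) = e^(6t)·(I + t·N + (t^2/2)·N^2), where N is the 3×3 nilpotent shift.

After assembling e^{tJ} and conjugating by P, we get:

e^{tA} =
  [t*exp(6*t) + exp(6*t), t*exp(6*t), t^2*exp(6*t)/2]
  [-t*exp(6*t), -t*exp(6*t) + exp(6*t), -t^2*exp(6*t)/2 + t*exp(6*t)]
  [0, 0, exp(6*t)]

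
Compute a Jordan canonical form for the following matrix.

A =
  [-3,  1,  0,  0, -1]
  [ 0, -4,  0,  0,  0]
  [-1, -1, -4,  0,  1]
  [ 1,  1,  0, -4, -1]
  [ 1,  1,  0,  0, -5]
J_2(-4) ⊕ J_1(-4) ⊕ J_1(-4) ⊕ J_1(-4)

The characteristic polynomial is
  det(x·I − A) = x^5 + 20*x^4 + 160*x^3 + 640*x^2 + 1280*x + 1024 = (x + 4)^5

Eigenvalues and multiplicities (the geometric multiplicity of λ is n − rank(A − λI), which equals the number of Jordan blocks for λ):
  λ = -4: algebraic multiplicity = 5, geometric multiplicity = 4

Determining the block sizes for each eigenvalue:
  λ = -4: 4 blocks summing to 5 forces exactly one block of size 2 and the rest size 1 → block sizes [2, 1, 1, 1]

Assembling the blocks gives a Jordan form
J =
  [-4,  1,  0,  0,  0]
  [ 0, -4,  0,  0,  0]
  [ 0,  0, -4,  0,  0]
  [ 0,  0,  0, -4,  0]
  [ 0,  0,  0,  0, -4]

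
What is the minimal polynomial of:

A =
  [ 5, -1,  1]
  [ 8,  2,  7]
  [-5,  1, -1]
x^3 - 6*x^2 + 9*x

The characteristic polynomial is χ_A(x) = x*(x - 3)^2, so the eigenvalues are known. The minimal polynomial is
  m_A(x) = Π_λ (x − λ)^{k_λ}
where k_λ is the size of the *largest* Jordan block for λ (equivalently, the smallest k with (A − λI)^k v = 0 for every generalised eigenvector v of λ).

  λ = 0: largest Jordan block has size 1, contributing (x − 0)
  λ = 3: largest Jordan block has size 2, contributing (x − 3)^2

So m_A(x) = x*(x - 3)^2 = x^3 - 6*x^2 + 9*x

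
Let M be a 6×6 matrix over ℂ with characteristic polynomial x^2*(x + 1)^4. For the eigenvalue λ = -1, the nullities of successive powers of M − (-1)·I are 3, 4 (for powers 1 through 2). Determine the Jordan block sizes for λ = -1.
Block sizes for λ = -1: [2, 1, 1]

From the dimensions of kernels of powers, the number of Jordan blocks of size at least j is d_j − d_{j−1} where d_j = dim ker(N^j) (with d_0 = 0). Computing the differences gives [3, 1].
The number of blocks of size exactly k is (#blocks of size ≥ k) − (#blocks of size ≥ k + 1), so the partition is: 2 block(s) of size 1, 1 block(s) of size 2.
In nonincreasing order the block sizes are [2, 1, 1].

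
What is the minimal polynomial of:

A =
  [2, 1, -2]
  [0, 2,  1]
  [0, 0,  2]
x^3 - 6*x^2 + 12*x - 8

The characteristic polynomial is χ_A(x) = (x - 2)^3, so the eigenvalues are known. The minimal polynomial is
  m_A(x) = Π_λ (x − λ)^{k_λ}
where k_λ is the size of the *largest* Jordan block for λ (equivalently, the smallest k with (A − λI)^k v = 0 for every generalised eigenvector v of λ).

  λ = 2: largest Jordan block has size 3, contributing (x − 2)^3

So m_A(x) = (x - 2)^3 = x^3 - 6*x^2 + 12*x - 8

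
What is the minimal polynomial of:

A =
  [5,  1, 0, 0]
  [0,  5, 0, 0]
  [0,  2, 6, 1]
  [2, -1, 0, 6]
x^4 - 22*x^3 + 181*x^2 - 660*x + 900

The characteristic polynomial is χ_A(x) = (x - 6)^2*(x - 5)^2, so the eigenvalues are known. The minimal polynomial is
  m_A(x) = Π_λ (x − λ)^{k_λ}
where k_λ is the size of the *largest* Jordan block for λ (equivalently, the smallest k with (A − λI)^k v = 0 for every generalised eigenvector v of λ).

  λ = 5: largest Jordan block has size 2, contributing (x − 5)^2
  λ = 6: largest Jordan block has size 2, contributing (x − 6)^2

So m_A(x) = (x - 6)^2*(x - 5)^2 = x^4 - 22*x^3 + 181*x^2 - 660*x + 900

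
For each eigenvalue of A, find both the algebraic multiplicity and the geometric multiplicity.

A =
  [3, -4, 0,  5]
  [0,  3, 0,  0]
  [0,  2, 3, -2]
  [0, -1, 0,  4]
λ = 3: alg = 3, geom = 2; λ = 4: alg = 1, geom = 1

Step 1 — factor the characteristic polynomial to read off the algebraic multiplicities:
  χ_A(x) = (x - 4)*(x - 3)^3

Step 2 — compute geometric multiplicities via the rank-nullity identity g(λ) = n − rank(A − λI):
  rank(A − (3)·I) = 2, so dim ker(A − (3)·I) = n − 2 = 2
  rank(A − (4)·I) = 3, so dim ker(A − (4)·I) = n − 3 = 1

Summary:
  λ = 3: algebraic multiplicity = 3, geometric multiplicity = 2
  λ = 4: algebraic multiplicity = 1, geometric multiplicity = 1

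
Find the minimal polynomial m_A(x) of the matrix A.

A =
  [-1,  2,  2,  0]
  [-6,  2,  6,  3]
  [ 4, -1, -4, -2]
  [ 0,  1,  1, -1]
x^3 + 3*x^2 + 3*x + 1

The characteristic polynomial is χ_A(x) = (x + 1)^4, so the eigenvalues are known. The minimal polynomial is
  m_A(x) = Π_λ (x − λ)^{k_λ}
where k_λ is the size of the *largest* Jordan block for λ (equivalently, the smallest k with (A − λI)^k v = 0 for every generalised eigenvector v of λ).

  λ = -1: largest Jordan block has size 3, contributing (x + 1)^3

So m_A(x) = (x + 1)^3 = x^3 + 3*x^2 + 3*x + 1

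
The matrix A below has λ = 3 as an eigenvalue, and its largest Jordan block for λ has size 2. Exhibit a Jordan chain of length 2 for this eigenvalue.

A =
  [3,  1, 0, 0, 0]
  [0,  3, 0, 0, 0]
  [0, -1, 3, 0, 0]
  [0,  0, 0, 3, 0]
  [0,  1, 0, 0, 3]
A Jordan chain for λ = 3 of length 2:
v_1 = (1, 0, -1, 0, 1)ᵀ
v_2 = (0, 1, 0, 0, 0)ᵀ

Let N = A − (3)·I. We want v_2 with N^2 v_2 = 0 but N^1 v_2 ≠ 0; then v_{j-1} := N · v_j for j = 2, …, 2.

Pick v_2 = (0, 1, 0, 0, 0)ᵀ.
Then v_1 = N · v_2 = (1, 0, -1, 0, 1)ᵀ.

Sanity check: (A − (3)·I) v_1 = (0, 0, 0, 0, 0)ᵀ = 0. ✓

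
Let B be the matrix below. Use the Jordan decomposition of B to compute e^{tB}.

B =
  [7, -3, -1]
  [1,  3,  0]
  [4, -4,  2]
e^{tB} =
  [t^2*exp(4*t) + 3*t*exp(4*t) + exp(4*t), -t^2*exp(4*t) - 3*t*exp(4*t), -t^2*exp(4*t)/2 - t*exp(4*t)]
  [t^2*exp(4*t) + t*exp(4*t), -t^2*exp(4*t) - t*exp(4*t) + exp(4*t), -t^2*exp(4*t)/2]
  [4*t*exp(4*t), -4*t*exp(4*t), -2*t*exp(4*t) + exp(4*t)]

Strategy: write B = P · J · P⁻¹ where J is a Jordan canonical form, so e^{tB} = P · e^{tJ} · P⁻¹, and e^{tJ} can be computed block-by-block.

B has Jordan form
J =
  [4, 1, 0]
  [0, 4, 1]
  [0, 0, 4]
(up to reordering of blocks).

Per-block formulas:
  For a 3×3 Jordan block J_3(4): exp(t · J_3(4)) = e^(4t)·(I + t·N + (t^2/2)·N^2), where N is the 3×3 nilpotent shift.

After assembling e^{tJ} and conjugating by P, we get:

e^{tB} =
  [t^2*exp(4*t) + 3*t*exp(4*t) + exp(4*t), -t^2*exp(4*t) - 3*t*exp(4*t), -t^2*exp(4*t)/2 - t*exp(4*t)]
  [t^2*exp(4*t) + t*exp(4*t), -t^2*exp(4*t) - t*exp(4*t) + exp(4*t), -t^2*exp(4*t)/2]
  [4*t*exp(4*t), -4*t*exp(4*t), -2*t*exp(4*t) + exp(4*t)]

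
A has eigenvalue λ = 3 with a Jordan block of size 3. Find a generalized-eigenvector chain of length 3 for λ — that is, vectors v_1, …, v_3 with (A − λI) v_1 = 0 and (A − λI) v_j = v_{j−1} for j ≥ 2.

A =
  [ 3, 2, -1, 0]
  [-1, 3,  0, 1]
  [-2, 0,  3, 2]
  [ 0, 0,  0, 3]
A Jordan chain for λ = 3 of length 3:
v_1 = (0, -2, -4, 0)ᵀ
v_2 = (2, 0, 0, 0)ᵀ
v_3 = (0, 1, 0, 0)ᵀ

Let N = A − (3)·I. We want v_3 with N^3 v_3 = 0 but N^2 v_3 ≠ 0; then v_{j-1} := N · v_j for j = 3, …, 2.

Pick v_3 = (0, 1, 0, 0)ᵀ.
Then v_2 = N · v_3 = (2, 0, 0, 0)ᵀ.
Then v_1 = N · v_2 = (0, -2, -4, 0)ᵀ.

Sanity check: (A − (3)·I) v_1 = (0, 0, 0, 0)ᵀ = 0. ✓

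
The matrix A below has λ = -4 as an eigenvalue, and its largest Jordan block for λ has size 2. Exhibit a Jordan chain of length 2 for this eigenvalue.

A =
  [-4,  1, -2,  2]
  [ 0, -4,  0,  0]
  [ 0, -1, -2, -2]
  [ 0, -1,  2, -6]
A Jordan chain for λ = -4 of length 2:
v_1 = (1, 0, -1, -1)ᵀ
v_2 = (0, 1, 0, 0)ᵀ

Let N = A − (-4)·I. We want v_2 with N^2 v_2 = 0 but N^1 v_2 ≠ 0; then v_{j-1} := N · v_j for j = 2, …, 2.

Pick v_2 = (0, 1, 0, 0)ᵀ.
Then v_1 = N · v_2 = (1, 0, -1, -1)ᵀ.

Sanity check: (A − (-4)·I) v_1 = (0, 0, 0, 0)ᵀ = 0. ✓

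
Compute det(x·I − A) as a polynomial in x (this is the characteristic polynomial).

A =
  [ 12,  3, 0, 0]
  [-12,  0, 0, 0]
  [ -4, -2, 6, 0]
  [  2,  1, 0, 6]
x^4 - 24*x^3 + 216*x^2 - 864*x + 1296

Expanding det(x·I − A) (e.g. by cofactor expansion or by noting that A is similar to its Jordan form J, which has the same characteristic polynomial as A) gives
  χ_A(x) = x^4 - 24*x^3 + 216*x^2 - 864*x + 1296
which factors as (x - 6)^4. The eigenvalues (with algebraic multiplicities) are λ = 6 with multiplicity 4.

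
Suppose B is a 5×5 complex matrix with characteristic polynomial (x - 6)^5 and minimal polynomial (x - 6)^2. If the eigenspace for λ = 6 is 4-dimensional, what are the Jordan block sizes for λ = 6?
Block sizes for λ = 6: [2, 1, 1, 1]

Step 1 — from the characteristic polynomial, algebraic multiplicity of λ = 6 is 5. From dim ker(B − (6)·I) = 4, there are exactly 4 Jordan blocks for λ = 6.
Step 2 — from the minimal polynomial, the factor (x − 6)^2 tells us the largest block for λ = 6 has size 2.
Step 3 — with total size 5, 4 blocks, and largest block 2, the block sizes (in nonincreasing order) are [2, 1, 1, 1].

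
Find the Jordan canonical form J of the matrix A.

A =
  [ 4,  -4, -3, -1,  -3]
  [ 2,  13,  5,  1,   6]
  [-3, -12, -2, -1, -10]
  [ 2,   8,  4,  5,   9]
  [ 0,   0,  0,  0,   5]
J_3(5) ⊕ J_2(5)

The characteristic polynomial is
  det(x·I − A) = x^5 - 25*x^4 + 250*x^3 - 1250*x^2 + 3125*x - 3125 = (x - 5)^5

Eigenvalues and multiplicities (the geometric multiplicity of λ is n − rank(A − λI), which equals the number of Jordan blocks for λ):
  λ = 5: algebraic multiplicity = 5, geometric multiplicity = 2

Determining the block sizes for each eigenvalue:
  λ = 5: with am = 5 and gm = 2, the partition is not yet determined (e.g. several partitions of 5 into 2 parts exist). Let N = A − (5)·I. Computing rank(N^1) = 3, rank(N^2) = 1, rank(N^3) = 0; the number of blocks of size ≥ j is rank(N^{j−1}) − rank(N^j), giving [2, 2, 1]. So we have 1 block(s) of size 3, 1 block(s) of size 2 → block sizes [3, 2]

Assembling the blocks gives a Jordan form
J =
  [5, 1, 0, 0, 0]
  [0, 5, 1, 0, 0]
  [0, 0, 5, 0, 0]
  [0, 0, 0, 5, 1]
  [0, 0, 0, 0, 5]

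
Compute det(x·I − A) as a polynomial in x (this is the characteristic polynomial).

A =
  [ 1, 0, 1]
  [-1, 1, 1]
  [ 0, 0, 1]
x^3 - 3*x^2 + 3*x - 1

Expanding det(x·I − A) (e.g. by cofactor expansion or by noting that A is similar to its Jordan form J, which has the same characteristic polynomial as A) gives
  χ_A(x) = x^3 - 3*x^2 + 3*x - 1
which factors as (x - 1)^3. The eigenvalues (with algebraic multiplicities) are λ = 1 with multiplicity 3.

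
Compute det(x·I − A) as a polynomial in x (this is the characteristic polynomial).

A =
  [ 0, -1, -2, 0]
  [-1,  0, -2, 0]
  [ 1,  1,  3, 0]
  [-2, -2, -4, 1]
x^4 - 4*x^3 + 6*x^2 - 4*x + 1

Expanding det(x·I − A) (e.g. by cofactor expansion or by noting that A is similar to its Jordan form J, which has the same characteristic polynomial as A) gives
  χ_A(x) = x^4 - 4*x^3 + 6*x^2 - 4*x + 1
which factors as (x - 1)^4. The eigenvalues (with algebraic multiplicities) are λ = 1 with multiplicity 4.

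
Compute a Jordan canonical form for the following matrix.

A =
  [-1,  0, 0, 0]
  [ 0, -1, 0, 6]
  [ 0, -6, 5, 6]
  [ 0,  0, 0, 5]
J_1(-1) ⊕ J_1(-1) ⊕ J_1(5) ⊕ J_1(5)

The characteristic polynomial is
  det(x·I − A) = x^4 - 8*x^3 + 6*x^2 + 40*x + 25 = (x - 5)^2*(x + 1)^2

Eigenvalues and multiplicities (the geometric multiplicity of λ is n − rank(A − λI), which equals the number of Jordan blocks for λ):
  λ = -1: algebraic multiplicity = 2, geometric multiplicity = 2
  λ = 5: algebraic multiplicity = 2, geometric multiplicity = 2

Determining the block sizes for each eigenvalue:
  λ = -1: gm = am = 2, so every block has size 1 → block sizes [1, 1]
  λ = 5: gm = am = 2, so every block has size 1 → block sizes [1, 1]

Assembling the blocks gives a Jordan form
J =
  [-1,  0, 0, 0]
  [ 0, -1, 0, 0]
  [ 0,  0, 5, 0]
  [ 0,  0, 0, 5]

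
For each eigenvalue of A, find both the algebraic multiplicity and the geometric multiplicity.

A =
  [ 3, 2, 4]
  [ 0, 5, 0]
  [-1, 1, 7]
λ = 5: alg = 3, geom = 2

Step 1 — factor the characteristic polynomial to read off the algebraic multiplicities:
  χ_A(x) = (x - 5)^3

Step 2 — compute geometric multiplicities via the rank-nullity identity g(λ) = n − rank(A − λI):
  rank(A − (5)·I) = 1, so dim ker(A − (5)·I) = n − 1 = 2

Summary:
  λ = 5: algebraic multiplicity = 3, geometric multiplicity = 2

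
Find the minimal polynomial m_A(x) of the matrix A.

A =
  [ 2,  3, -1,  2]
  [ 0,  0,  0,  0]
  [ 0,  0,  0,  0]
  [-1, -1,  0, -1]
x^3 - x^2

The characteristic polynomial is χ_A(x) = x^3*(x - 1), so the eigenvalues are known. The minimal polynomial is
  m_A(x) = Π_λ (x − λ)^{k_λ}
where k_λ is the size of the *largest* Jordan block for λ (equivalently, the smallest k with (A − λI)^k v = 0 for every generalised eigenvector v of λ).

  λ = 0: largest Jordan block has size 2, contributing (x − 0)^2
  λ = 1: largest Jordan block has size 1, contributing (x − 1)

So m_A(x) = x^2*(x - 1) = x^3 - x^2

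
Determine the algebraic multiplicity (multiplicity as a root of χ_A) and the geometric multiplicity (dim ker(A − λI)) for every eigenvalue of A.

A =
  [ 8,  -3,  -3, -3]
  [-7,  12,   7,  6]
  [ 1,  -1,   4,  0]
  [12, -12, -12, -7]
λ = 2: alg = 1, geom = 1; λ = 5: alg = 3, geom = 2

Step 1 — factor the characteristic polynomial to read off the algebraic multiplicities:
  χ_A(x) = (x - 5)^3*(x - 2)

Step 2 — compute geometric multiplicities via the rank-nullity identity g(λ) = n − rank(A − λI):
  rank(A − (2)·I) = 3, so dim ker(A − (2)·I) = n − 3 = 1
  rank(A − (5)·I) = 2, so dim ker(A − (5)·I) = n − 2 = 2

Summary:
  λ = 2: algebraic multiplicity = 1, geometric multiplicity = 1
  λ = 5: algebraic multiplicity = 3, geometric multiplicity = 2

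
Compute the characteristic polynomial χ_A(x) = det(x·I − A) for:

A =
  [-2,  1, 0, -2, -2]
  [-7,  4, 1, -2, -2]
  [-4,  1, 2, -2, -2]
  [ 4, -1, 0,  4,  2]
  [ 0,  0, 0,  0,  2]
x^5 - 10*x^4 + 40*x^3 - 80*x^2 + 80*x - 32

Expanding det(x·I − A) (e.g. by cofactor expansion or by noting that A is similar to its Jordan form J, which has the same characteristic polynomial as A) gives
  χ_A(x) = x^5 - 10*x^4 + 40*x^3 - 80*x^2 + 80*x - 32
which factors as (x - 2)^5. The eigenvalues (with algebraic multiplicities) are λ = 2 with multiplicity 5.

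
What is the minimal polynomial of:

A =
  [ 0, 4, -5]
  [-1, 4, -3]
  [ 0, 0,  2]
x^3 - 6*x^2 + 12*x - 8

The characteristic polynomial is χ_A(x) = (x - 2)^3, so the eigenvalues are known. The minimal polynomial is
  m_A(x) = Π_λ (x − λ)^{k_λ}
where k_λ is the size of the *largest* Jordan block for λ (equivalently, the smallest k with (A − λI)^k v = 0 for every generalised eigenvector v of λ).

  λ = 2: largest Jordan block has size 3, contributing (x − 2)^3

So m_A(x) = (x - 2)^3 = x^3 - 6*x^2 + 12*x - 8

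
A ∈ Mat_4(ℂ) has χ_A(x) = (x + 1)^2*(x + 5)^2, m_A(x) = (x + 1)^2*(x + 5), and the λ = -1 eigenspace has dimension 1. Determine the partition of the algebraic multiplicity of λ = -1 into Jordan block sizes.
Block sizes for λ = -1: [2]

Step 1 — from the characteristic polynomial, algebraic multiplicity of λ = -1 is 2. From dim ker(A − (-1)·I) = 1, there are exactly 1 Jordan blocks for λ = -1.
Step 2 — from the minimal polynomial, the factor (x + 1)^2 tells us the largest block for λ = -1 has size 2.
Step 3 — with total size 2, 1 blocks, and largest block 2, the block sizes (in nonincreasing order) are [2].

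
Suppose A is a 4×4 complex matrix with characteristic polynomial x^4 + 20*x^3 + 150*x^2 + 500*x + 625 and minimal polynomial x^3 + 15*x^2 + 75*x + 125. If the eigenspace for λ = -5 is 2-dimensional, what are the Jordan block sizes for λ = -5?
Block sizes for λ = -5: [3, 1]

Step 1 — from the characteristic polynomial, algebraic multiplicity of λ = -5 is 4. From dim ker(A − (-5)·I) = 2, there are exactly 2 Jordan blocks for λ = -5.
Step 2 — from the minimal polynomial, the factor (x + 5)^3 tells us the largest block for λ = -5 has size 3.
Step 3 — with total size 4, 2 blocks, and largest block 3, the block sizes (in nonincreasing order) are [3, 1].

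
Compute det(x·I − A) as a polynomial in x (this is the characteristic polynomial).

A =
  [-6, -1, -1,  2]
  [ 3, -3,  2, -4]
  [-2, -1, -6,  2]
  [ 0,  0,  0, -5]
x^4 + 20*x^3 + 150*x^2 + 500*x + 625

Expanding det(x·I − A) (e.g. by cofactor expansion or by noting that A is similar to its Jordan form J, which has the same characteristic polynomial as A) gives
  χ_A(x) = x^4 + 20*x^3 + 150*x^2 + 500*x + 625
which factors as (x + 5)^4. The eigenvalues (with algebraic multiplicities) are λ = -5 with multiplicity 4.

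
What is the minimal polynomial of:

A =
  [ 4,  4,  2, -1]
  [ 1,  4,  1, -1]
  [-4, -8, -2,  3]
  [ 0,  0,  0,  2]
x^2 - 4*x + 4

The characteristic polynomial is χ_A(x) = (x - 2)^4, so the eigenvalues are known. The minimal polynomial is
  m_A(x) = Π_λ (x − λ)^{k_λ}
where k_λ is the size of the *largest* Jordan block for λ (equivalently, the smallest k with (A − λI)^k v = 0 for every generalised eigenvector v of λ).

  λ = 2: largest Jordan block has size 2, contributing (x − 2)^2

So m_A(x) = (x - 2)^2 = x^2 - 4*x + 4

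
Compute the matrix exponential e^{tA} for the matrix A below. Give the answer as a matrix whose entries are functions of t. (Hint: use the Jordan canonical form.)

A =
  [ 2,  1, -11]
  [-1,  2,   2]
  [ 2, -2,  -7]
e^{tA} =
  [-7*t^2*exp(-t) + 3*t*exp(-t) + exp(-t), 14*t^2*exp(-t) + t*exp(-t), 35*t^2*exp(-t)/2 - 11*t*exp(-t)]
  [-t^2*exp(-t) - t*exp(-t), 2*t^2*exp(-t) + 3*t*exp(-t) + exp(-t), 5*t^2*exp(-t)/2 + 2*t*exp(-t)]
  [-2*t^2*exp(-t) + 2*t*exp(-t), 4*t^2*exp(-t) - 2*t*exp(-t), 5*t^2*exp(-t) - 6*t*exp(-t) + exp(-t)]

Strategy: write A = P · J · P⁻¹ where J is a Jordan canonical form, so e^{tA} = P · e^{tJ} · P⁻¹, and e^{tJ} can be computed block-by-block.

A has Jordan form
J =
  [-1,  1,  0]
  [ 0, -1,  1]
  [ 0,  0, -1]
(up to reordering of blocks).

Per-block formulas:
  For a 3×3 Jordan block J_3(-1): exp(t · J_3(-1)) = e^(-1t)·(I + t·N + (t^2/2)·N^2), where N is the 3×3 nilpotent shift.

After assembling e^{tJ} and conjugating by P, we get:

e^{tA} =
  [-7*t^2*exp(-t) + 3*t*exp(-t) + exp(-t), 14*t^2*exp(-t) + t*exp(-t), 35*t^2*exp(-t)/2 - 11*t*exp(-t)]
  [-t^2*exp(-t) - t*exp(-t), 2*t^2*exp(-t) + 3*t*exp(-t) + exp(-t), 5*t^2*exp(-t)/2 + 2*t*exp(-t)]
  [-2*t^2*exp(-t) + 2*t*exp(-t), 4*t^2*exp(-t) - 2*t*exp(-t), 5*t^2*exp(-t) - 6*t*exp(-t) + exp(-t)]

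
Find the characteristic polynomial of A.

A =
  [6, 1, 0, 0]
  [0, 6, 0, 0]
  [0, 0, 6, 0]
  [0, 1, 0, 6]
x^4 - 24*x^3 + 216*x^2 - 864*x + 1296

Expanding det(x·I − A) (e.g. by cofactor expansion or by noting that A is similar to its Jordan form J, which has the same characteristic polynomial as A) gives
  χ_A(x) = x^4 - 24*x^3 + 216*x^2 - 864*x + 1296
which factors as (x - 6)^4. The eigenvalues (with algebraic multiplicities) are λ = 6 with multiplicity 4.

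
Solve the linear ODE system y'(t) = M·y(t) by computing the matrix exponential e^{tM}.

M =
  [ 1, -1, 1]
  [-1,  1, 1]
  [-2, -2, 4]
e^{tM} =
  [-t*exp(2*t) + exp(2*t), -t*exp(2*t), t*exp(2*t)]
  [-t*exp(2*t), -t*exp(2*t) + exp(2*t), t*exp(2*t)]
  [-2*t*exp(2*t), -2*t*exp(2*t), 2*t*exp(2*t) + exp(2*t)]

Strategy: write M = P · J · P⁻¹ where J is a Jordan canonical form, so e^{tM} = P · e^{tJ} · P⁻¹, and e^{tJ} can be computed block-by-block.

M has Jordan form
J =
  [2, 1, 0]
  [0, 2, 0]
  [0, 0, 2]
(up to reordering of blocks).

Per-block formulas:
  For a 2×2 Jordan block J_2(2): exp(t · J_2(2)) = e^(2t)·(I + t·N), where N is the 2×2 nilpotent shift.
  For a 1×1 block at λ = 2: exp(t · [2]) = [e^(2t)].

After assembling e^{tJ} and conjugating by P, we get:

e^{tM} =
  [-t*exp(2*t) + exp(2*t), -t*exp(2*t), t*exp(2*t)]
  [-t*exp(2*t), -t*exp(2*t) + exp(2*t), t*exp(2*t)]
  [-2*t*exp(2*t), -2*t*exp(2*t), 2*t*exp(2*t) + exp(2*t)]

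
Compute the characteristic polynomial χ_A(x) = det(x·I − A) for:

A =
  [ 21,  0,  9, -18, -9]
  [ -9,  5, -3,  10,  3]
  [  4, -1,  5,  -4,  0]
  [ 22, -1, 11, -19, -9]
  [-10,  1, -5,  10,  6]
x^5 - 18*x^4 + 126*x^3 - 432*x^2 + 729*x - 486

Expanding det(x·I − A) (e.g. by cofactor expansion or by noting that A is similar to its Jordan form J, which has the same characteristic polynomial as A) gives
  χ_A(x) = x^5 - 18*x^4 + 126*x^3 - 432*x^2 + 729*x - 486
which factors as (x - 6)*(x - 3)^4. The eigenvalues (with algebraic multiplicities) are λ = 3 with multiplicity 4, λ = 6 with multiplicity 1.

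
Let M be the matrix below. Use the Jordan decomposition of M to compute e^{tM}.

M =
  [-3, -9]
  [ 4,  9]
e^{tM} =
  [-6*t*exp(3*t) + exp(3*t), -9*t*exp(3*t)]
  [4*t*exp(3*t), 6*t*exp(3*t) + exp(3*t)]

Strategy: write M = P · J · P⁻¹ where J is a Jordan canonical form, so e^{tM} = P · e^{tJ} · P⁻¹, and e^{tJ} can be computed block-by-block.

M has Jordan form
J =
  [3, 1]
  [0, 3]
(up to reordering of blocks).

Per-block formulas:
  For a 2×2 Jordan block J_2(3): exp(t · J_2(3)) = e^(3t)·(I + t·N), where N is the 2×2 nilpotent shift.

After assembling e^{tJ} and conjugating by P, we get:

e^{tM} =
  [-6*t*exp(3*t) + exp(3*t), -9*t*exp(3*t)]
  [4*t*exp(3*t), 6*t*exp(3*t) + exp(3*t)]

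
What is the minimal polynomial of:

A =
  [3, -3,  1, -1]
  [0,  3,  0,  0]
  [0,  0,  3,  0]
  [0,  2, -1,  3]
x^3 - 9*x^2 + 27*x - 27

The characteristic polynomial is χ_A(x) = (x - 3)^4, so the eigenvalues are known. The minimal polynomial is
  m_A(x) = Π_λ (x − λ)^{k_λ}
where k_λ is the size of the *largest* Jordan block for λ (equivalently, the smallest k with (A − λI)^k v = 0 for every generalised eigenvector v of λ).

  λ = 3: largest Jordan block has size 3, contributing (x − 3)^3

So m_A(x) = (x - 3)^3 = x^3 - 9*x^2 + 27*x - 27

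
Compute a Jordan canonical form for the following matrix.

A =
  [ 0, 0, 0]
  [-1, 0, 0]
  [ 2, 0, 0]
J_2(0) ⊕ J_1(0)

The characteristic polynomial is
  det(x·I − A) = x^3

Eigenvalues and multiplicities (the geometric multiplicity of λ is n − rank(A − λI), which equals the number of Jordan blocks for λ):
  λ = 0: algebraic multiplicity = 3, geometric multiplicity = 2

Determining the block sizes for each eigenvalue:
  λ = 0: 2 blocks summing to 3 forces exactly one block of size 2 and the rest size 1 → block sizes [2, 1]

Assembling the blocks gives a Jordan form
J =
  [0, 1, 0]
  [0, 0, 0]
  [0, 0, 0]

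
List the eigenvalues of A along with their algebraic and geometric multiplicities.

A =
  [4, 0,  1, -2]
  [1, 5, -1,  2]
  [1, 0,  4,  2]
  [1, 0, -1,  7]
λ = 5: alg = 4, geom = 3

Step 1 — factor the characteristic polynomial to read off the algebraic multiplicities:
  χ_A(x) = (x - 5)^4

Step 2 — compute geometric multiplicities via the rank-nullity identity g(λ) = n − rank(A − λI):
  rank(A − (5)·I) = 1, so dim ker(A − (5)·I) = n − 1 = 3

Summary:
  λ = 5: algebraic multiplicity = 4, geometric multiplicity = 3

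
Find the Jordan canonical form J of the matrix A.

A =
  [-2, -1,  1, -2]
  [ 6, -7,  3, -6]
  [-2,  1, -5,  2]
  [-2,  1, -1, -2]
J_2(-4) ⊕ J_1(-4) ⊕ J_1(-4)

The characteristic polynomial is
  det(x·I − A) = x^4 + 16*x^3 + 96*x^2 + 256*x + 256 = (x + 4)^4

Eigenvalues and multiplicities (the geometric multiplicity of λ is n − rank(A − λI), which equals the number of Jordan blocks for λ):
  λ = -4: algebraic multiplicity = 4, geometric multiplicity = 3

Determining the block sizes for each eigenvalue:
  λ = -4: 3 blocks summing to 4 forces exactly one block of size 2 and the rest size 1 → block sizes [2, 1, 1]

Assembling the blocks gives a Jordan form
J =
  [-4,  1,  0,  0]
  [ 0, -4,  0,  0]
  [ 0,  0, -4,  0]
  [ 0,  0,  0, -4]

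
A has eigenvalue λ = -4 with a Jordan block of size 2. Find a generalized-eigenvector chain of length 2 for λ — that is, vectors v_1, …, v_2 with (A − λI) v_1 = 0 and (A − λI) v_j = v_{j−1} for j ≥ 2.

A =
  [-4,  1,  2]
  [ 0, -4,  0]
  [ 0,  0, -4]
A Jordan chain for λ = -4 of length 2:
v_1 = (1, 0, 0)ᵀ
v_2 = (0, 1, 0)ᵀ

Let N = A − (-4)·I. We want v_2 with N^2 v_2 = 0 but N^1 v_2 ≠ 0; then v_{j-1} := N · v_j for j = 2, …, 2.

Pick v_2 = (0, 1, 0)ᵀ.
Then v_1 = N · v_2 = (1, 0, 0)ᵀ.

Sanity check: (A − (-4)·I) v_1 = (0, 0, 0)ᵀ = 0. ✓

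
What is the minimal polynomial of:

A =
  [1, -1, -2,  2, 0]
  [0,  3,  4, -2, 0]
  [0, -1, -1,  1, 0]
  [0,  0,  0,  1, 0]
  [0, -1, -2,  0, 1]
x^2 - 2*x + 1

The characteristic polynomial is χ_A(x) = (x - 1)^5, so the eigenvalues are known. The minimal polynomial is
  m_A(x) = Π_λ (x − λ)^{k_λ}
where k_λ is the size of the *largest* Jordan block for λ (equivalently, the smallest k with (A − λI)^k v = 0 for every generalised eigenvector v of λ).

  λ = 1: largest Jordan block has size 2, contributing (x − 1)^2

So m_A(x) = (x - 1)^2 = x^2 - 2*x + 1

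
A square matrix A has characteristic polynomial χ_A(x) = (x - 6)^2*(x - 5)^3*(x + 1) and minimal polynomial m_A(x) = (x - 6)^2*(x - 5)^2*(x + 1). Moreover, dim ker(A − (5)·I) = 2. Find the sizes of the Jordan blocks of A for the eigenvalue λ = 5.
Block sizes for λ = 5: [2, 1]

Step 1 — from the characteristic polynomial, algebraic multiplicity of λ = 5 is 3. From dim ker(A − (5)·I) = 2, there are exactly 2 Jordan blocks for λ = 5.
Step 2 — from the minimal polynomial, the factor (x − 5)^2 tells us the largest block for λ = 5 has size 2.
Step 3 — with total size 3, 2 blocks, and largest block 2, the block sizes (in nonincreasing order) are [2, 1].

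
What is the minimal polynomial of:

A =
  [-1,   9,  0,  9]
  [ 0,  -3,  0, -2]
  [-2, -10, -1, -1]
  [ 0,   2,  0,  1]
x^2 + 2*x + 1

The characteristic polynomial is χ_A(x) = (x + 1)^4, so the eigenvalues are known. The minimal polynomial is
  m_A(x) = Π_λ (x − λ)^{k_λ}
where k_λ is the size of the *largest* Jordan block for λ (equivalently, the smallest k with (A − λI)^k v = 0 for every generalised eigenvector v of λ).

  λ = -1: largest Jordan block has size 2, contributing (x + 1)^2

So m_A(x) = (x + 1)^2 = x^2 + 2*x + 1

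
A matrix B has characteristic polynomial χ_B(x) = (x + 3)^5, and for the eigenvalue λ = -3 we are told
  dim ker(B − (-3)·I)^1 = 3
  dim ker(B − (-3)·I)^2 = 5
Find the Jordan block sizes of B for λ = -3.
Block sizes for λ = -3: [2, 2, 1]

From the dimensions of kernels of powers, the number of Jordan blocks of size at least j is d_j − d_{j−1} where d_j = dim ker(N^j) (with d_0 = 0). Computing the differences gives [3, 2].
The number of blocks of size exactly k is (#blocks of size ≥ k) − (#blocks of size ≥ k + 1), so the partition is: 1 block(s) of size 1, 2 block(s) of size 2.
In nonincreasing order the block sizes are [2, 2, 1].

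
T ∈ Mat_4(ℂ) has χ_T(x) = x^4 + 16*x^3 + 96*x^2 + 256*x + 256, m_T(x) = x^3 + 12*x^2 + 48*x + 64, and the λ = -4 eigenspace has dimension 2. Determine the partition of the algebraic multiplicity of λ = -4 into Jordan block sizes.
Block sizes for λ = -4: [3, 1]

Step 1 — from the characteristic polynomial, algebraic multiplicity of λ = -4 is 4. From dim ker(T − (-4)·I) = 2, there are exactly 2 Jordan blocks for λ = -4.
Step 2 — from the minimal polynomial, the factor (x + 4)^3 tells us the largest block for λ = -4 has size 3.
Step 3 — with total size 4, 2 blocks, and largest block 3, the block sizes (in nonincreasing order) are [3, 1].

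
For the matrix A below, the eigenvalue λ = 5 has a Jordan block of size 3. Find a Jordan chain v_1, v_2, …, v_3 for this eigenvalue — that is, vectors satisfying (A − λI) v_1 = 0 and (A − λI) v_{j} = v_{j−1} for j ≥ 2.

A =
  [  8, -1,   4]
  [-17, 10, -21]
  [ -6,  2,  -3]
A Jordan chain for λ = 5 of length 3:
v_1 = (2, -10, -4)ᵀ
v_2 = (3, -17, -6)ᵀ
v_3 = (1, 0, 0)ᵀ

Let N = A − (5)·I. We want v_3 with N^3 v_3 = 0 but N^2 v_3 ≠ 0; then v_{j-1} := N · v_j for j = 3, …, 2.

Pick v_3 = (1, 0, 0)ᵀ.
Then v_2 = N · v_3 = (3, -17, -6)ᵀ.
Then v_1 = N · v_2 = (2, -10, -4)ᵀ.

Sanity check: (A − (5)·I) v_1 = (0, 0, 0)ᵀ = 0. ✓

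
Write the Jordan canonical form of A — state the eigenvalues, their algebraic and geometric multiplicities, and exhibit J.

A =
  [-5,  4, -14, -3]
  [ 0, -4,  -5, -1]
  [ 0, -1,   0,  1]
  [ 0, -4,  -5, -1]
J_2(-5) ⊕ J_2(0)

The characteristic polynomial is
  det(x·I − A) = x^4 + 10*x^3 + 25*x^2 = x^2*(x + 5)^2

Eigenvalues and multiplicities (the geometric multiplicity of λ is n − rank(A − λI), which equals the number of Jordan blocks for λ):
  λ = -5: algebraic multiplicity = 2, geometric multiplicity = 1
  λ = 0: algebraic multiplicity = 2, geometric multiplicity = 1

Determining the block sizes for each eigenvalue:
  λ = -5: one block (gm = 1), so the single block has size am = 2 → block sizes [2]
  λ = 0: one block (gm = 1), so the single block has size am = 2 → block sizes [2]

Assembling the blocks gives a Jordan form
J =
  [-5,  1, 0, 0]
  [ 0, -5, 0, 0]
  [ 0,  0, 0, 1]
  [ 0,  0, 0, 0]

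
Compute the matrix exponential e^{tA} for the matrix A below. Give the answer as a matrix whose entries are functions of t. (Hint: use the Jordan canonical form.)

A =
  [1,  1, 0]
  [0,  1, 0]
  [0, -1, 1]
e^{tA} =
  [exp(t), t*exp(t), 0]
  [0, exp(t), 0]
  [0, -t*exp(t), exp(t)]

Strategy: write A = P · J · P⁻¹ where J is a Jordan canonical form, so e^{tA} = P · e^{tJ} · P⁻¹, and e^{tJ} can be computed block-by-block.

A has Jordan form
J =
  [1, 1, 0]
  [0, 1, 0]
  [0, 0, 1]
(up to reordering of blocks).

Per-block formulas:
  For a 1×1 block at λ = 1: exp(t · [1]) = [e^(1t)].
  For a 2×2 Jordan block J_2(1): exp(t · J_2(1)) = e^(1t)·(I + t·N), where N is the 2×2 nilpotent shift.

After assembling e^{tJ} and conjugating by P, we get:

e^{tA} =
  [exp(t), t*exp(t), 0]
  [0, exp(t), 0]
  [0, -t*exp(t), exp(t)]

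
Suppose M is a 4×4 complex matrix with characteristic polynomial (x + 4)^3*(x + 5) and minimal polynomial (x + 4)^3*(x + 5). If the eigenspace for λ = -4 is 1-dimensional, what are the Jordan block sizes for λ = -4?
Block sizes for λ = -4: [3]

Step 1 — from the characteristic polynomial, algebraic multiplicity of λ = -4 is 3. From dim ker(M − (-4)·I) = 1, there are exactly 1 Jordan blocks for λ = -4.
Step 2 — from the minimal polynomial, the factor (x + 4)^3 tells us the largest block for λ = -4 has size 3.
Step 3 — with total size 3, 1 blocks, and largest block 3, the block sizes (in nonincreasing order) are [3].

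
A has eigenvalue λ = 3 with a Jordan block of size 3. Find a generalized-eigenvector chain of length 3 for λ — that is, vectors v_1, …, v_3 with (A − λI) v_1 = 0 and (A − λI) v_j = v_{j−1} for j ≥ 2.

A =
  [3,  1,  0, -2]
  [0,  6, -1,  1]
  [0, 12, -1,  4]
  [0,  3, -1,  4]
A Jordan chain for λ = 3 of length 3:
v_1 = (-3, 0, 0, 0)ᵀ
v_2 = (1, 3, 12, 3)ᵀ
v_3 = (0, 1, 0, 0)ᵀ

Let N = A − (3)·I. We want v_3 with N^3 v_3 = 0 but N^2 v_3 ≠ 0; then v_{j-1} := N · v_j for j = 3, …, 2.

Pick v_3 = (0, 1, 0, 0)ᵀ.
Then v_2 = N · v_3 = (1, 3, 12, 3)ᵀ.
Then v_1 = N · v_2 = (-3, 0, 0, 0)ᵀ.

Sanity check: (A − (3)·I) v_1 = (0, 0, 0, 0)ᵀ = 0. ✓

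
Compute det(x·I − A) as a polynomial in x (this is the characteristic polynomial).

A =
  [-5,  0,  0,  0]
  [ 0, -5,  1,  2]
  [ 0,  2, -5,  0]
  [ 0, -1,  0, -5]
x^4 + 20*x^3 + 150*x^2 + 500*x + 625

Expanding det(x·I − A) (e.g. by cofactor expansion or by noting that A is similar to its Jordan form J, which has the same characteristic polynomial as A) gives
  χ_A(x) = x^4 + 20*x^3 + 150*x^2 + 500*x + 625
which factors as (x + 5)^4. The eigenvalues (with algebraic multiplicities) are λ = -5 with multiplicity 4.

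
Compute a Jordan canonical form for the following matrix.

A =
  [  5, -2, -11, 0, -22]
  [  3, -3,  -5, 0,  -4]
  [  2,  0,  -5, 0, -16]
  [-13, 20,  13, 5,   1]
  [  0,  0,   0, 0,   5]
J_3(-1) ⊕ J_2(5)

The characteristic polynomial is
  det(x·I − A) = x^5 - 7*x^4 - 2*x^3 + 46*x^2 + 65*x + 25 = (x - 5)^2*(x + 1)^3

Eigenvalues and multiplicities (the geometric multiplicity of λ is n − rank(A − λI), which equals the number of Jordan blocks for λ):
  λ = -1: algebraic multiplicity = 3, geometric multiplicity = 1
  λ = 5: algebraic multiplicity = 2, geometric multiplicity = 1

Determining the block sizes for each eigenvalue:
  λ = -1: one block (gm = 1), so the single block has size am = 3 → block sizes [3]
  λ = 5: one block (gm = 1), so the single block has size am = 2 → block sizes [2]

Assembling the blocks gives a Jordan form
J =
  [-1,  1,  0, 0, 0]
  [ 0, -1,  1, 0, 0]
  [ 0,  0, -1, 0, 0]
  [ 0,  0,  0, 5, 1]
  [ 0,  0,  0, 0, 5]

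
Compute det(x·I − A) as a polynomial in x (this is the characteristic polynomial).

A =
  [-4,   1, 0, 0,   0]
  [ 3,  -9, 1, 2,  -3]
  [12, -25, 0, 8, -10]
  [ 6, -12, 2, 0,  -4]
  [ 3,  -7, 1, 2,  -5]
x^5 + 18*x^4 + 128*x^3 + 448*x^2 + 768*x + 512

Expanding det(x·I − A) (e.g. by cofactor expansion or by noting that A is similar to its Jordan form J, which has the same characteristic polynomial as A) gives
  χ_A(x) = x^5 + 18*x^4 + 128*x^3 + 448*x^2 + 768*x + 512
which factors as (x + 2)*(x + 4)^4. The eigenvalues (with algebraic multiplicities) are λ = -4 with multiplicity 4, λ = -2 with multiplicity 1.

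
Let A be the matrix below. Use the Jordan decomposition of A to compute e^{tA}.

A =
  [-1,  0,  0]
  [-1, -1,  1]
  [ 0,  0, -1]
e^{tA} =
  [exp(-t), 0, 0]
  [-t*exp(-t), exp(-t), t*exp(-t)]
  [0, 0, exp(-t)]

Strategy: write A = P · J · P⁻¹ where J is a Jordan canonical form, so e^{tA} = P · e^{tJ} · P⁻¹, and e^{tJ} can be computed block-by-block.

A has Jordan form
J =
  [-1,  1,  0]
  [ 0, -1,  0]
  [ 0,  0, -1]
(up to reordering of blocks).

Per-block formulas:
  For a 2×2 Jordan block J_2(-1): exp(t · J_2(-1)) = e^(-1t)·(I + t·N), where N is the 2×2 nilpotent shift.
  For a 1×1 block at λ = -1: exp(t · [-1]) = [e^(-1t)].

After assembling e^{tJ} and conjugating by P, we get:

e^{tA} =
  [exp(-t), 0, 0]
  [-t*exp(-t), exp(-t), t*exp(-t)]
  [0, 0, exp(-t)]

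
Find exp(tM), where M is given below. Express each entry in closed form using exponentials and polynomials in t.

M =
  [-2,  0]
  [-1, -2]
e^{tM} =
  [exp(-2*t), 0]
  [-t*exp(-2*t), exp(-2*t)]

Strategy: write M = P · J · P⁻¹ where J is a Jordan canonical form, so e^{tM} = P · e^{tJ} · P⁻¹, and e^{tJ} can be computed block-by-block.

M has Jordan form
J =
  [-2,  1]
  [ 0, -2]
(up to reordering of blocks).

Per-block formulas:
  For a 2×2 Jordan block J_2(-2): exp(t · J_2(-2)) = e^(-2t)·(I + t·N), where N is the 2×2 nilpotent shift.

After assembling e^{tJ} and conjugating by P, we get:

e^{tM} =
  [exp(-2*t), 0]
  [-t*exp(-2*t), exp(-2*t)]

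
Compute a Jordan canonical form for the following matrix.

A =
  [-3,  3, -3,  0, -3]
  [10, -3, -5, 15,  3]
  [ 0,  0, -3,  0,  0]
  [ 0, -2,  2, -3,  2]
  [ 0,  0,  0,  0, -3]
J_3(-3) ⊕ J_1(-3) ⊕ J_1(-3)

The characteristic polynomial is
  det(x·I − A) = x^5 + 15*x^4 + 90*x^3 + 270*x^2 + 405*x + 243 = (x + 3)^5

Eigenvalues and multiplicities (the geometric multiplicity of λ is n − rank(A − λI), which equals the number of Jordan blocks for λ):
  λ = -3: algebraic multiplicity = 5, geometric multiplicity = 3

Determining the block sizes for each eigenvalue:
  λ = -3: with am = 5 and gm = 3, the partition is not yet determined (e.g. several partitions of 5 into 3 parts exist). Let N = A − (-3)·I. Computing rank(N^1) = 2, rank(N^2) = 1, rank(N^3) = 0; the number of blocks of size ≥ j is rank(N^{j−1}) − rank(N^j), giving [3, 1, 1]. So we have 1 block(s) of size 3, 2 block(s) of size 1 → block sizes [3, 1, 1]

Assembling the blocks gives a Jordan form
J =
  [-3,  1,  0,  0,  0]
  [ 0, -3,  1,  0,  0]
  [ 0,  0, -3,  0,  0]
  [ 0,  0,  0, -3,  0]
  [ 0,  0,  0,  0, -3]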